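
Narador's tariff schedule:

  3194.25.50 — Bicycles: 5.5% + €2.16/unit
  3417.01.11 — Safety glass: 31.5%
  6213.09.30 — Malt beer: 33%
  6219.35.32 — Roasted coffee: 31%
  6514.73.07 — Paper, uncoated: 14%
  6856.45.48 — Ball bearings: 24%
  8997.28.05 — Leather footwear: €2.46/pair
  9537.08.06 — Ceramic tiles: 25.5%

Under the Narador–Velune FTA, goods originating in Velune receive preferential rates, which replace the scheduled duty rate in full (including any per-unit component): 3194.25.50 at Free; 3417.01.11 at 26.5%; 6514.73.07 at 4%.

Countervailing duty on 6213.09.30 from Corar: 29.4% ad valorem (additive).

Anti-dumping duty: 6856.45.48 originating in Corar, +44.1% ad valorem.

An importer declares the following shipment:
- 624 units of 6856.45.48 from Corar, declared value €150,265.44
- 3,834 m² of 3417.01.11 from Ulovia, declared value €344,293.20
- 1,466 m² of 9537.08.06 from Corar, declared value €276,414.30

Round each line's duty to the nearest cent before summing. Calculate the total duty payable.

Line 1 (6856.45.48, Corar, 624 units, €150,265.44):
Base rate for 6856.45.48 is 24%.
Additional duty on 6856.45.48 from Corar: +44.1%. Applied ad valorem rate: 24% + 44.1% = 68.1%.
Duty = €150,265.44 × 68.1% = €102,330.76.
Line 2 (3417.01.11, Ulovia, 3,834 m², €344,293.20):
Base rate for 3417.01.11 is 31.5%.
3417.01.11 has an FTA preferential rate, but origin Ulovia is not Velune; base rate stands.
Duty = €344,293.20 × 31.5% = €108,452.36.
Line 3 (9537.08.06, Corar, 1,466 m², €276,414.30):
Base rate for 9537.08.06 is 25.5%.
Duty = €276,414.30 × 25.5% = €70,485.65.
Total = €102,330.76 + €108,452.36 + €70,485.65 = €281,268.77.

€281,268.77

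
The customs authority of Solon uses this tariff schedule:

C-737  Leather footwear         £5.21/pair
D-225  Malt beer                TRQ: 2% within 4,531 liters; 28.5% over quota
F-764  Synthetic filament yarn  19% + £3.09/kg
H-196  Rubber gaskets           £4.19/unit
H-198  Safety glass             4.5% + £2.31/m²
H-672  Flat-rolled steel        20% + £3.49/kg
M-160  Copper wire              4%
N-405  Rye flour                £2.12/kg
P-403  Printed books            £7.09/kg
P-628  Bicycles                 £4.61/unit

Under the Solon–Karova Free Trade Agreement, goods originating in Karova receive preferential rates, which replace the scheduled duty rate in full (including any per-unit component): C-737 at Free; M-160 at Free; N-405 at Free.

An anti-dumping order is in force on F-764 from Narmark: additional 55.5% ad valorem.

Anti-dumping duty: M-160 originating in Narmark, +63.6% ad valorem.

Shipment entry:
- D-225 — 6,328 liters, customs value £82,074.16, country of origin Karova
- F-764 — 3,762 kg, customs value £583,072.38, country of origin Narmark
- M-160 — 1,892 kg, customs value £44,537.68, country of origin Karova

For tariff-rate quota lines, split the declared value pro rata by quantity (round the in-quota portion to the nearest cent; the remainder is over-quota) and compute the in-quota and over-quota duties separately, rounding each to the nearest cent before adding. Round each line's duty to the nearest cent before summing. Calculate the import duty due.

£453,831.36

Line 1 (D-225, Karova, 6,328 liters, £82,074.16):
Code D-225 is under a tariff-rate quota (threshold 4,531 liters). In-quota: 4,531 liters at 2%; over-quota: 1,797 liters at 28.5%.
Pro-rata value split: in-quota = £82,074.16 × 4,531/6,328 = £58,767.07; over-quota = £82,074.16 − £58,767.07 = £23,307.09.
In-quota duty = £58,767.07 × 2% = £1,175.34. Over-quota duty = £23,307.09 × 28.5% = £6,642.52.
Line duty = £1,175.34 + £6,642.52 = £7,817.86.
Line 2 (F-764, Narmark, 3,762 kg, £583,072.38):
Base rate for F-764 is 19% + £3.09/kg.
Additional duty on F-764 from Narmark: +55.5%. Applied ad valorem rate: 19% + 55.5% = 74.5%.
Duty = £583,072.38 × 74.5% + 3,762 × £3.09 = £446,013.50.
Line 3 (M-160, Karova, 1,892 kg, £44,537.68):
Base rate for M-160 is 4%.
Origin Karova qualifies under the Solon–Karova agreement and M-160 is covered: preferential rate Free applies instead.
The additional-duty order on M-160 targets Narmark, not Karova; it does not apply.
Duty = £44,537.68 × 0% = £0.00.
Total = £7,817.86 + £446,013.50 + £0.00 = £453,831.36.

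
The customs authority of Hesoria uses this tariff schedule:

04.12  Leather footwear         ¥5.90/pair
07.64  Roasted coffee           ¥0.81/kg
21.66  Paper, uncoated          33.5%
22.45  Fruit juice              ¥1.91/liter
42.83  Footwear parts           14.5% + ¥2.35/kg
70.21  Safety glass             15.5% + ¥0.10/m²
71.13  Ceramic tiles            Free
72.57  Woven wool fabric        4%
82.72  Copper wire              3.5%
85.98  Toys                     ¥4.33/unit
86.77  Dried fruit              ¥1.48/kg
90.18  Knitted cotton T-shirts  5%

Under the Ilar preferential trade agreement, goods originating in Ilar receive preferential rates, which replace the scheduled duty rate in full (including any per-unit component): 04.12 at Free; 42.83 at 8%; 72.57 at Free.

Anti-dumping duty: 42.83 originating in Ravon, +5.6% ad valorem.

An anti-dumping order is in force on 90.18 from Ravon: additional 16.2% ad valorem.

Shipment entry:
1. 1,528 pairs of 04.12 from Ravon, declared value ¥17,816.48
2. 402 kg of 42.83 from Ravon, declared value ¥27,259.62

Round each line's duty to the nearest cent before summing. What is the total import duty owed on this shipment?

Line 1 (04.12, Ravon, 1,528 pairs, ¥17,816.48):
Base rate for 04.12 is ¥5.90/pair.
04.12 has an FTA preferential rate, but origin Ravon is not Ilar; base rate stands.
Duty = 1,528 × ¥5.90 = ¥9,015.20.
Line 2 (42.83, Ravon, 402 kg, ¥27,259.62):
Base rate for 42.83 is 14.5% + ¥2.35/kg.
42.83 has an FTA preferential rate, but origin Ravon is not Ilar; base rate stands.
Additional duty on 42.83 from Ravon: +5.6%. Applied ad valorem rate: 14.5% + 5.6% = 20.1%.
Duty = ¥27,259.62 × 20.1% + 402 × ¥2.35 = ¥6,423.88.
Total = ¥9,015.20 + ¥6,423.88 = ¥15,439.08.

¥15,439.08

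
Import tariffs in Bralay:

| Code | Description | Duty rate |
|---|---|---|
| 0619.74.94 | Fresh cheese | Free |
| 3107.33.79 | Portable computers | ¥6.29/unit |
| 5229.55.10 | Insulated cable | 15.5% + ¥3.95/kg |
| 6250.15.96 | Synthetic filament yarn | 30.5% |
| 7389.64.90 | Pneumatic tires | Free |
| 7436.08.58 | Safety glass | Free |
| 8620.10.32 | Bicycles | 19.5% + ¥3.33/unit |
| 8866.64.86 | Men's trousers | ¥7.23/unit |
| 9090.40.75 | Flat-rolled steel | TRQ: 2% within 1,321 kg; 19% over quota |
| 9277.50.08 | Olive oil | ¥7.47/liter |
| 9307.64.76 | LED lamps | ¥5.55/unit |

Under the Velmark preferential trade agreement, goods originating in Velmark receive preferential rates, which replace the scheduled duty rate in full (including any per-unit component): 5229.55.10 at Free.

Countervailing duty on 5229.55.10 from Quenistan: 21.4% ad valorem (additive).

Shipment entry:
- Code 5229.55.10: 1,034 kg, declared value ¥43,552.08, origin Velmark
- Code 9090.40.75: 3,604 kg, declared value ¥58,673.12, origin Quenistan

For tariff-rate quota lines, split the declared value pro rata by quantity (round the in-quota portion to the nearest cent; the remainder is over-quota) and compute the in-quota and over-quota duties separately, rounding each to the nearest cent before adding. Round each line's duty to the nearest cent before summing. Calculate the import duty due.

¥7,491.90

Line 1 (5229.55.10, Velmark, 1,034 kg, ¥43,552.08):
Base rate for 5229.55.10 is 15.5% + ¥3.95/kg.
Origin Velmark qualifies under the Bralay–Velmark agreement and 5229.55.10 is covered: preferential rate Free applies instead.
The additional-duty order on 5229.55.10 targets Quenistan, not Velmark; it does not apply.
Duty = ¥43,552.08 × 0% = ¥0.00.
Line 2 (9090.40.75, Quenistan, 3,604 kg, ¥58,673.12):
Code 9090.40.75 is under a tariff-rate quota (threshold 1,321 kg). In-quota: 1,321 kg at 2%; over-quota: 2,283 kg at 19%.
Pro-rata value split: in-quota = ¥58,673.12 × 1,321/3,604 = ¥21,505.88; over-quota = ¥58,673.12 − ¥21,505.88 = ¥37,167.24.
In-quota duty = ¥21,505.88 × 2% = ¥430.12. Over-quota duty = ¥37,167.24 × 19% = ¥7,061.78.
Line duty = ¥430.12 + ¥7,061.78 = ¥7,491.90.
Total = ¥0.00 + ¥7,491.90 = ¥7,491.90.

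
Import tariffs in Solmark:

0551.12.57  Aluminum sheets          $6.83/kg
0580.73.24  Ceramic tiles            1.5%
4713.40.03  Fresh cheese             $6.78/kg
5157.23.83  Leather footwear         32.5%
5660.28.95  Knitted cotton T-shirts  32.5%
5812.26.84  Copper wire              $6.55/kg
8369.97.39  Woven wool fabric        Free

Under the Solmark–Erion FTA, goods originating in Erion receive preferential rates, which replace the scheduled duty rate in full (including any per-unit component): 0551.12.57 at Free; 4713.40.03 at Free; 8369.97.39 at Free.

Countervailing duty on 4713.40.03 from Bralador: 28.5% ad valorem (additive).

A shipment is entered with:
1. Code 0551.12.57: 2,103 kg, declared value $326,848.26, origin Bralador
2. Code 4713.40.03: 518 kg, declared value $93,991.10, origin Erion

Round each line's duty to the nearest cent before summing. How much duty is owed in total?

Line 1 (0551.12.57, Bralador, 2,103 kg, $326,848.26):
Base rate for 0551.12.57 is $6.83/kg.
0551.12.57 has an FTA preferential rate, but origin Bralador is not Erion; base rate stands.
Duty = 2,103 × $6.83 = $14,363.49.
Line 2 (4713.40.03, Erion, 518 kg, $93,991.10):
Base rate for 4713.40.03 is $6.78/kg.
Origin Erion qualifies under the Solmark–Erion agreement and 4713.40.03 is covered: preferential rate Free applies instead.
The additional-duty order on 4713.40.03 targets Bralador, not Erion; it does not apply.
Duty = $93,991.10 × 0% = $0.00.
Total = $14,363.49 + $0.00 = $14,363.49.

$14,363.49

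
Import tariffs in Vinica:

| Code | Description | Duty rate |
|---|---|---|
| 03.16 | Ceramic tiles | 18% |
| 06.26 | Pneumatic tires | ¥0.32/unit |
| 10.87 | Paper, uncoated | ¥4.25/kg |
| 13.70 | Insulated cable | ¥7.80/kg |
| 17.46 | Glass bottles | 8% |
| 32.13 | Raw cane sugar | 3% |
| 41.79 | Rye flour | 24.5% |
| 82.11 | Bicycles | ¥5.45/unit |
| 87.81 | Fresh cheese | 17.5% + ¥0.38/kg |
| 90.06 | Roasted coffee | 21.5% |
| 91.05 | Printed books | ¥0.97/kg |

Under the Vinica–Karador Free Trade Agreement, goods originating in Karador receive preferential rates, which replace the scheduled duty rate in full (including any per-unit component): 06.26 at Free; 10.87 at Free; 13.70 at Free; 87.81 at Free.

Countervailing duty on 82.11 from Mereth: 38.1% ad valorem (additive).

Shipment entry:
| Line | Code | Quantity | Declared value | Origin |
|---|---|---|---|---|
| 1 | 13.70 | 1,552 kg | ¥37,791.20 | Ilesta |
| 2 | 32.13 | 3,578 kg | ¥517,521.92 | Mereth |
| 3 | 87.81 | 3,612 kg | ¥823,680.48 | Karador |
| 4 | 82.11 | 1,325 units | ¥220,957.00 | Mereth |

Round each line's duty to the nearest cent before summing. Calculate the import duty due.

¥119,037.13

Line 1 (13.70, Ilesta, 1,552 kg, ¥37,791.20):
Base rate for 13.70 is ¥7.80/kg.
13.70 has an FTA preferential rate, but origin Ilesta is not Karador; base rate stands.
Duty = 1,552 × ¥7.80 = ¥12,105.60.
Line 2 (32.13, Mereth, 3,578 kg, ¥517,521.92):
Base rate for 32.13 is 3%.
Duty = ¥517,521.92 × 3% = ¥15,525.66.
Line 3 (87.81, Karador, 3,612 kg, ¥823,680.48):
Base rate for 87.81 is 17.5% + ¥0.38/kg.
Origin Karador qualifies under the Vinica–Karador agreement and 87.81 is covered: preferential rate Free applies instead.
Duty = ¥823,680.48 × 0% = ¥0.00.
Line 4 (82.11, Mereth, 1,325 units, ¥220,957.00):
Base rate for 82.11 is ¥5.45/unit.
Additional duty on 82.11 from Mereth: +38.1% ad valorem. Applied ad valorem rate = 38.1%.
Duty = ¥220,957.00 × 38.1% + 1,325 × ¥5.45 = ¥91,405.87.
Total = ¥12,105.60 + ¥15,525.66 + ¥0.00 + ¥91,405.87 = ¥119,037.13.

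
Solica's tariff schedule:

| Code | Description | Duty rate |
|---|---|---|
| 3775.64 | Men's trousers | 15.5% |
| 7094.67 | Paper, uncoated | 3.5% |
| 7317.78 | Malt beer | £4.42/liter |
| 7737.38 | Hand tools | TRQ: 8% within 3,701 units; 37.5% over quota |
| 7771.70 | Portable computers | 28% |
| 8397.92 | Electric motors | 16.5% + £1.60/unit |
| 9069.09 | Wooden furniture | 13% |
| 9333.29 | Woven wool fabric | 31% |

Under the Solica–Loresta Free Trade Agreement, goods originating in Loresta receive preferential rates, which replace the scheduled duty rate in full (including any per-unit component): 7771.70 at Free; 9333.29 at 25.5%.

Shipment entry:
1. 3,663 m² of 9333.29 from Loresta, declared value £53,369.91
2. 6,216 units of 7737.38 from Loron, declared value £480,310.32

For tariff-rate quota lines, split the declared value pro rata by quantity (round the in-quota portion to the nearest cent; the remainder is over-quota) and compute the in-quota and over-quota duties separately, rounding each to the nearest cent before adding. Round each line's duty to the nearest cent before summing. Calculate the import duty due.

Line 1 (9333.29, Loresta, 3,663 m², £53,369.91):
Base rate for 9333.29 is 31%.
Origin Loresta qualifies under the Solica–Loresta agreement and 9333.29 is covered: preferential rate 25.5% applies instead.
Duty = £53,369.91 × 25.5% = £13,609.33.
Line 2 (7737.38, Loron, 6,216 units, £480,310.32):
Code 7737.38 is under a tariff-rate quota (threshold 3,701 units). In-quota: 3,701 units at 8%; over-quota: 2,515 units at 37.5%.
Pro-rata value split: in-quota = £480,310.32 × 3,701/6,216 = £285,976.27; over-quota = £480,310.32 − £285,976.27 = £194,334.05.
In-quota duty = £285,976.27 × 8% = £22,878.10. Over-quota duty = £194,334.05 × 37.5% = £72,875.27.
Line duty = £22,878.10 + £72,875.27 = £95,753.37.
Total = £13,609.33 + £95,753.37 = £109,362.70.

£109,362.70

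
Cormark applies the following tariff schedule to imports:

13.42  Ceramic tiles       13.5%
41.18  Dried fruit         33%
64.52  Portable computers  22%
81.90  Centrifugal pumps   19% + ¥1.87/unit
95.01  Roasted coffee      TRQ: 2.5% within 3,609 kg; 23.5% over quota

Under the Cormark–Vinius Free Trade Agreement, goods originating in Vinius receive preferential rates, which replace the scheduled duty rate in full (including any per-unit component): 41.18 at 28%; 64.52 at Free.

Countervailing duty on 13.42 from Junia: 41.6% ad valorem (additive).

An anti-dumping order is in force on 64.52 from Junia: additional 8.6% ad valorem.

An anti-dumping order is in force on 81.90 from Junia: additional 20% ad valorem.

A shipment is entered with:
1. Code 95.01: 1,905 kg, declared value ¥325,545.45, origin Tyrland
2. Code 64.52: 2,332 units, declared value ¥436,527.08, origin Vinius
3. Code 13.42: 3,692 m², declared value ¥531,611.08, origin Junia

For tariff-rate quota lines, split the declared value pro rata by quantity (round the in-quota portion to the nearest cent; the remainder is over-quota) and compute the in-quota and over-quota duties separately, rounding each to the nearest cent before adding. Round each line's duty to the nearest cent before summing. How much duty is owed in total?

Line 1 (95.01, Tyrland, 1,905 kg, ¥325,545.45):
Code 95.01 is under a tariff-rate quota (threshold 3,609 kg). Quantity 1,905 kg is within the quota, so the in-quota rate 2.5% applies to the full value.
Duty = ¥325,545.45 × 2.5% = ¥8,138.64.
Line 2 (64.52, Vinius, 2,332 units, ¥436,527.08):
Base rate for 64.52 is 22%.
Origin Vinius qualifies under the Cormark–Vinius agreement and 64.52 is covered: preferential rate Free applies instead.
The additional-duty order on 64.52 targets Junia, not Vinius; it does not apply.
Duty = ¥436,527.08 × 0% = ¥0.00.
Line 3 (13.42, Junia, 3,692 m², ¥531,611.08):
Base rate for 13.42 is 13.5%.
Additional duty on 13.42 from Junia: +41.6%. Applied ad valorem rate: 13.5% + 41.6% = 55.1%.
Duty = ¥531,611.08 × 55.1% = ¥292,917.71.
Total = ¥8,138.64 + ¥0.00 + ¥292,917.71 = ¥301,056.35.

¥301,056.35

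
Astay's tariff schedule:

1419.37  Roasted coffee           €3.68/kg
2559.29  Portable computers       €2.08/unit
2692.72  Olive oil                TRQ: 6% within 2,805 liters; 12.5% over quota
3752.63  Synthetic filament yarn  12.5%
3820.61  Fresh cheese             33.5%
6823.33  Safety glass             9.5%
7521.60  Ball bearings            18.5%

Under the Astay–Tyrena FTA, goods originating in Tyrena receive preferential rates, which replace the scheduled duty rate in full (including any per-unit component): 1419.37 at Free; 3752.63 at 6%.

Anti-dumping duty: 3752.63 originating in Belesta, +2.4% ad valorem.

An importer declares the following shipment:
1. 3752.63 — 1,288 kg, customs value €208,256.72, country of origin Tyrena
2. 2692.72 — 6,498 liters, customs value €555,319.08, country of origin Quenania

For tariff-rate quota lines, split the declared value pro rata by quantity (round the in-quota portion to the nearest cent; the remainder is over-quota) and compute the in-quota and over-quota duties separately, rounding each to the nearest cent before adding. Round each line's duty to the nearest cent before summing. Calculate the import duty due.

€66,328.79

Line 1 (3752.63, Tyrena, 1,288 kg, €208,256.72):
Base rate for 3752.63 is 12.5%.
Origin Tyrena qualifies under the Astay–Tyrena agreement and 3752.63 is covered: preferential rate 6% applies instead.
The additional-duty order on 3752.63 targets Belesta, not Tyrena; it does not apply.
Duty = €208,256.72 × 6% = €12,495.40.
Line 2 (2692.72, Quenania, 6,498 liters, €555,319.08):
Code 2692.72 is under a tariff-rate quota (threshold 2,805 liters). In-quota: 2,805 liters at 6%; over-quota: 3,693 liters at 12.5%.
Pro-rata value split: in-quota = €555,319.08 × 2,805/6,498 = €239,715.30; over-quota = €555,319.08 − €239,715.30 = €315,603.78.
In-quota duty = €239,715.30 × 6% = €14,382.92. Over-quota duty = €315,603.78 × 12.5% = €39,450.47.
Line duty = €14,382.92 + €39,450.47 = €53,833.39.
Total = €12,495.40 + €53,833.39 = €66,328.79.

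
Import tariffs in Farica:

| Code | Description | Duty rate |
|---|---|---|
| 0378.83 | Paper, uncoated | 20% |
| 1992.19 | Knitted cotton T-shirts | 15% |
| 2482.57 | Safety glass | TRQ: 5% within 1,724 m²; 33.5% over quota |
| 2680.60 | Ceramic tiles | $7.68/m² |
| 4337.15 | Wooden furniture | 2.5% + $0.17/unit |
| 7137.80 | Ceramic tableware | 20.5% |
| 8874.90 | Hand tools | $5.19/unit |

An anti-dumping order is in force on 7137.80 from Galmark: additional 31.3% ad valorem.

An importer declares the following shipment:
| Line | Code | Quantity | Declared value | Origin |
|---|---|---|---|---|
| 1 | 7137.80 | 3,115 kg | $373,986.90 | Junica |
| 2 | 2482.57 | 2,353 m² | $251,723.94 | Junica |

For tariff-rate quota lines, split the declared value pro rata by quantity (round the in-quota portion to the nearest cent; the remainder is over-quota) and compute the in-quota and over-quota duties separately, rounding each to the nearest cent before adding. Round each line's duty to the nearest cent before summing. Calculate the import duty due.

Line 1 (7137.80, Junica, 3,115 kg, $373,986.90):
Base rate for 7137.80 is 20.5%.
The additional-duty order on 7137.80 targets Galmark, not Junica; it does not apply.
Duty = $373,986.90 × 20.5% = $76,667.31.
Line 2 (2482.57, Junica, 2,353 m², $251,723.94):
Code 2482.57 is under a tariff-rate quota (threshold 1,724 m²). In-quota: 1,724 m² at 5%; over-quota: 629 m² at 33.5%.
Pro-rata value split: in-quota = $251,723.94 × 1,724/2,353 = $184,433.52; over-quota = $251,723.94 − $184,433.52 = $67,290.42.
In-quota duty = $184,433.52 × 5% = $9,221.68. Over-quota duty = $67,290.42 × 33.5% = $22,542.29.
Line duty = $9,221.68 + $22,542.29 = $31,763.97.
Total = $76,667.31 + $31,763.97 = $108,431.28.

$108,431.28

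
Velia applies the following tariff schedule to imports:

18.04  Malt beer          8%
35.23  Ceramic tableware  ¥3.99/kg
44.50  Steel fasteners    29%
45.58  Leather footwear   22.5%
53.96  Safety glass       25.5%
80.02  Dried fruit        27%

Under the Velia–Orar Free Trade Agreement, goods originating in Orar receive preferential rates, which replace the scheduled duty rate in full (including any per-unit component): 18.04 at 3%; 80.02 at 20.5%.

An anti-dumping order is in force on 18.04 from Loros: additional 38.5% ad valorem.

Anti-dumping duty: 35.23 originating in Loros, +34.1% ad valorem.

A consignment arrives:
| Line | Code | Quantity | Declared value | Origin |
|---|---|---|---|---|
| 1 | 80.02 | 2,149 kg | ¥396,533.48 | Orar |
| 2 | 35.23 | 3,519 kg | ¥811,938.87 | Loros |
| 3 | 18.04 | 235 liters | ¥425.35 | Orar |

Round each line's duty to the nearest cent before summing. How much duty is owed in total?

¥372,214.08

Line 1 (80.02, Orar, 2,149 kg, ¥396,533.48):
Base rate for 80.02 is 27%.
Origin Orar qualifies under the Velia–Orar agreement and 80.02 is covered: preferential rate 20.5% applies instead.
Duty = ¥396,533.48 × 20.5% = ¥81,289.36.
Line 2 (35.23, Loros, 3,519 kg, ¥811,938.87):
Base rate for 35.23 is ¥3.99/kg.
Additional duty on 35.23 from Loros: +34.1% ad valorem. Applied ad valorem rate = 34.1%.
Duty = ¥811,938.87 × 34.1% + 3,519 × ¥3.99 = ¥290,911.96.
Line 3 (18.04, Orar, 235 liters, ¥425.35):
Base rate for 18.04 is 8%.
Origin Orar qualifies under the Velia–Orar agreement and 18.04 is covered: preferential rate 3% applies instead.
The additional-duty order on 18.04 targets Loros, not Orar; it does not apply.
Duty = ¥425.35 × 3% = ¥12.76.
Total = ¥81,289.36 + ¥290,911.96 + ¥12.76 = ¥372,214.08.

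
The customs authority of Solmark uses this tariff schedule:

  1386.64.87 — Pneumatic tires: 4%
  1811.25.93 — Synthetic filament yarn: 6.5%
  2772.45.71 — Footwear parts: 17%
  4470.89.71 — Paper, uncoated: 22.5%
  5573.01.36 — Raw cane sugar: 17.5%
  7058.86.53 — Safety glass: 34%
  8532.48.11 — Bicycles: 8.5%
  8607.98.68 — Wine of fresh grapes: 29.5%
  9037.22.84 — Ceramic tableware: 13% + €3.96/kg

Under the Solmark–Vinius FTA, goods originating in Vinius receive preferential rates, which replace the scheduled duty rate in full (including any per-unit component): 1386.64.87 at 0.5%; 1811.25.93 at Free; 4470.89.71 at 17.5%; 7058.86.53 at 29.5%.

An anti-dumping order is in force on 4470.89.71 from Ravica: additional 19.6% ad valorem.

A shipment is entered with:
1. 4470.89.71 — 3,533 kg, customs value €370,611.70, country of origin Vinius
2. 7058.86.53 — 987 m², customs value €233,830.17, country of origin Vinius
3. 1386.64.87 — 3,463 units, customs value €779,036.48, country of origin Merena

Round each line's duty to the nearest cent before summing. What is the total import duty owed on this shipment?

Line 1 (4470.89.71, Vinius, 3,533 kg, €370,611.70):
Base rate for 4470.89.71 is 22.5%.
Origin Vinius qualifies under the Solmark–Vinius agreement and 4470.89.71 is covered: preferential rate 17.5% applies instead.
The additional-duty order on 4470.89.71 targets Ravica, not Vinius; it does not apply.
Duty = €370,611.70 × 17.5% = €64,857.05.
Line 2 (7058.86.53, Vinius, 987 m², €233,830.17):
Base rate for 7058.86.53 is 34%.
Origin Vinius qualifies under the Solmark–Vinius agreement and 7058.86.53 is covered: preferential rate 29.5% applies instead.
Duty = €233,830.17 × 29.5% = €68,979.90.
Line 3 (1386.64.87, Merena, 3,463 units, €779,036.48):
Base rate for 1386.64.87 is 4%.
1386.64.87 has an FTA preferential rate, but origin Merena is not Vinius; base rate stands.
Duty = €779,036.48 × 4% = €31,161.46.
Total = €64,857.05 + €68,979.90 + €31,161.46 = €164,998.41.

€164,998.41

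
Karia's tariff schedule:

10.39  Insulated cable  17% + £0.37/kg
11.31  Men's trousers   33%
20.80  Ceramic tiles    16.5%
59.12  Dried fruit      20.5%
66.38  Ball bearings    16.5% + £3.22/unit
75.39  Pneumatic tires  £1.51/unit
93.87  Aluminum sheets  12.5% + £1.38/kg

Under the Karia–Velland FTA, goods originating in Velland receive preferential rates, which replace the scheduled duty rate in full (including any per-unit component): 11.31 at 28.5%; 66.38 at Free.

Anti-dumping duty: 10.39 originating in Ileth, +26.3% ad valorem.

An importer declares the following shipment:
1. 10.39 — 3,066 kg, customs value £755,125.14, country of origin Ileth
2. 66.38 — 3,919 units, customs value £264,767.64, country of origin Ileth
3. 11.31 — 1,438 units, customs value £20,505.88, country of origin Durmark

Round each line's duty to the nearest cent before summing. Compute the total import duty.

£391,176.39

Line 1 (10.39, Ileth, 3,066 kg, £755,125.14):
Base rate for 10.39 is 17% + £0.37/kg.
Additional duty on 10.39 from Ileth: +26.3%. Applied ad valorem rate: 17% + 26.3% = 43.3%.
Duty = £755,125.14 × 43.3% + 3,066 × £0.37 = £328,103.61.
Line 2 (66.38, Ileth, 3,919 units, £264,767.64):
Base rate for 66.38 is 16.5% + £3.22/unit.
66.38 has an FTA preferential rate, but origin Ileth is not Velland; base rate stands.
Duty = £264,767.64 × 16.5% + 3,919 × £3.22 = £56,305.84.
Line 3 (11.31, Durmark, 1,438 units, £20,505.88):
Base rate for 11.31 is 33%.
11.31 has an FTA preferential rate, but origin Durmark is not Velland; base rate stands.
Duty = £20,505.88 × 33% = £6,766.94.
Total = £328,103.61 + £56,305.84 + £6,766.94 = £391,176.39.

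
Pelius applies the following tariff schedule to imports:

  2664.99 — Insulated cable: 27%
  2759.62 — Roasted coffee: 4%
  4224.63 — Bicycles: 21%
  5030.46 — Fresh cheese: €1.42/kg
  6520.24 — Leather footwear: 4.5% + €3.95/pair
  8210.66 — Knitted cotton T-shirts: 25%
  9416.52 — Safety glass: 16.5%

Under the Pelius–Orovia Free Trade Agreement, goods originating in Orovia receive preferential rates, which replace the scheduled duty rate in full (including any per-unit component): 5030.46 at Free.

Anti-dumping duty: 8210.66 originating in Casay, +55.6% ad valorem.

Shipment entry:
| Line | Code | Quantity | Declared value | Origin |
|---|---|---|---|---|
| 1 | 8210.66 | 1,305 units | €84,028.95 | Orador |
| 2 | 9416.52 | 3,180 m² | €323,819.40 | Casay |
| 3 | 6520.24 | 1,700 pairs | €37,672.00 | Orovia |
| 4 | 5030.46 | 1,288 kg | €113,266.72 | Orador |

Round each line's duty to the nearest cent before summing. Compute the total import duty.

€84,676.64

Line 1 (8210.66, Orador, 1,305 units, €84,028.95):
Base rate for 8210.66 is 25%.
The additional-duty order on 8210.66 targets Casay, not Orador; it does not apply.
Duty = €84,028.95 × 25% = €21,007.24.
Line 2 (9416.52, Casay, 3,180 m², €323,819.40):
Base rate for 9416.52 is 16.5%.
Duty = €323,819.40 × 16.5% = €53,430.20.
Line 3 (6520.24, Orovia, 1,700 pairs, €37,672.00):
Base rate for 6520.24 is 4.5% + €3.95/pair.
Origin Orovia is the FTA partner but 6520.24 is not on the preference list; base rate stands.
Duty = €37,672.00 × 4.5% + 1,700 × €3.95 = €8,410.24.
Line 4 (5030.46, Orador, 1,288 kg, €113,266.72):
Base rate for 5030.46 is €1.42/kg.
5030.46 has an FTA preferential rate, but origin Orador is not Orovia; base rate stands.
Duty = 1,288 × €1.42 = €1,828.96.
Total = €21,007.24 + €53,430.20 + €8,410.24 + €1,828.96 = €84,676.64.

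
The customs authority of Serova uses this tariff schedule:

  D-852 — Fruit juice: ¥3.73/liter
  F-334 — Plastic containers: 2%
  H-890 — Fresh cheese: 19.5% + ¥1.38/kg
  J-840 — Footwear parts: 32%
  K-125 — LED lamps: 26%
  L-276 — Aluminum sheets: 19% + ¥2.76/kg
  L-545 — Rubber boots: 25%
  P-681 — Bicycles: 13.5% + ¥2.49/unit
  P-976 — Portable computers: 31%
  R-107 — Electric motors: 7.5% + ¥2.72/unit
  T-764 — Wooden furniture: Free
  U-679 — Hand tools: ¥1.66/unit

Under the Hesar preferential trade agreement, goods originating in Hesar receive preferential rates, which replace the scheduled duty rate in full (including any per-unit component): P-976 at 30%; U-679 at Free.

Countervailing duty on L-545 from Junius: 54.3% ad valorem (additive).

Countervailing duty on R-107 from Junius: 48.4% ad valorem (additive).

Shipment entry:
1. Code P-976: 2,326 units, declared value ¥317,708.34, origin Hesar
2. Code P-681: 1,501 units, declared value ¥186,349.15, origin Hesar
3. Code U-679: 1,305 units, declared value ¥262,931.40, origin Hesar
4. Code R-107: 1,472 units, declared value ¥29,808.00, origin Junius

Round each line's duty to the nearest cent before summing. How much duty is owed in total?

¥144,873.64

Line 1 (P-976, Hesar, 2,326 units, ¥317,708.34):
Base rate for P-976 is 31%.
Origin Hesar qualifies under the Serova–Hesar agreement and P-976 is covered: preferential rate 30% applies instead.
Duty = ¥317,708.34 × 30% = ¥95,312.50.
Line 2 (P-681, Hesar, 1,501 units, ¥186,349.15):
Base rate for P-681 is 13.5% + ¥2.49/unit.
Origin Hesar is the FTA partner but P-681 is not on the preference list; base rate stands.
Duty = ¥186,349.15 × 13.5% + 1,501 × ¥2.49 = ¥28,894.63.
Line 3 (U-679, Hesar, 1,305 units, ¥262,931.40):
Base rate for U-679 is ¥1.66/unit.
Origin Hesar qualifies under the Serova–Hesar agreement and U-679 is covered: preferential rate Free applies instead.
Duty = ¥262,931.40 × 0% = ¥0.00.
Line 4 (R-107, Junius, 1,472 units, ¥29,808.00):
Base rate for R-107 is 7.5% + ¥2.72/unit.
Additional duty on R-107 from Junius: +48.4%. Applied ad valorem rate: 7.5% + 48.4% = 55.9%.
Duty = ¥29,808.00 × 55.9% + 1,472 × ¥2.72 = ¥20,666.51.
Total = ¥95,312.50 + ¥28,894.63 + ¥0.00 + ¥20,666.51 = ¥144,873.64.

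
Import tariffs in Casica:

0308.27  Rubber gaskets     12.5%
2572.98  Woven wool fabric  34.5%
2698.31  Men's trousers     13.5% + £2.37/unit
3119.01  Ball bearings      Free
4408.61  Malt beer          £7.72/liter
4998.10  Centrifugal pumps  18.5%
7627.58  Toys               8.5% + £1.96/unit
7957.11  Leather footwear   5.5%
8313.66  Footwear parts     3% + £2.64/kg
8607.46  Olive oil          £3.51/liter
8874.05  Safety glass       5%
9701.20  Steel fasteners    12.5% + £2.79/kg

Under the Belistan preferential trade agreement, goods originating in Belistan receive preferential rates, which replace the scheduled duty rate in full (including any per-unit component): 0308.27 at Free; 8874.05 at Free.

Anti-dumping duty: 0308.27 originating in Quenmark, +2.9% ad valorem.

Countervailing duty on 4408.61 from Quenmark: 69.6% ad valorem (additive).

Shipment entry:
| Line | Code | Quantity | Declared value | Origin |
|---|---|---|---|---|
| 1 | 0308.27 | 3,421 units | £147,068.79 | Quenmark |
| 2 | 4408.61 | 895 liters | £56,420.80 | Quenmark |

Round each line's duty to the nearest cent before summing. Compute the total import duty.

£68,826.87

Line 1 (0308.27, Quenmark, 3,421 units, £147,068.79):
Base rate for 0308.27 is 12.5%.
0308.27 has an FTA preferential rate, but origin Quenmark is not Belistan; base rate stands.
Additional duty on 0308.27 from Quenmark: +2.9%. Applied ad valorem rate: 12.5% + 2.9% = 15.4%.
Duty = £147,068.79 × 15.4% = £22,648.59.
Line 2 (4408.61, Quenmark, 895 liters, £56,420.80):
Base rate for 4408.61 is £7.72/liter.
Additional duty on 4408.61 from Quenmark: +69.6% ad valorem. Applied ad valorem rate = 69.6%.
Duty = £56,420.80 × 69.6% + 895 × £7.72 = £46,178.28.
Total = £22,648.59 + £46,178.28 = £68,826.87.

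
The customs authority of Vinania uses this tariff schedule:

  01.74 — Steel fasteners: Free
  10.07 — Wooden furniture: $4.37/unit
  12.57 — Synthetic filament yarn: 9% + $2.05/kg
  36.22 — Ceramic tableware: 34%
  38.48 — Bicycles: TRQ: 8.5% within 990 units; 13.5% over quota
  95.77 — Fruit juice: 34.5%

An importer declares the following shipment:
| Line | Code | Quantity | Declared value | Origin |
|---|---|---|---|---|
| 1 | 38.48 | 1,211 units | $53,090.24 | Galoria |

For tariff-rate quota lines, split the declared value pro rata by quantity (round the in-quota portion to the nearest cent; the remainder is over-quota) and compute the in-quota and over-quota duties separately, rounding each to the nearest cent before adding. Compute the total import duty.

Line 1 (38.48, Galoria, 1,211 units, $53,090.24):
Code 38.48 is under a tariff-rate quota (threshold 990 units). In-quota: 990 units at 8.5%; over-quota: 221 units at 13.5%.
Pro-rata value split: in-quota = $53,090.24 × 990/1,211 = $43,401.60; over-quota = $53,090.24 − $43,401.60 = $9,688.64.
In-quota duty = $43,401.60 × 8.5% = $3,689.14. Over-quota duty = $9,688.64 × 13.5% = $1,307.97.
Line duty = $3,689.14 + $1,307.97 = $4,997.11.

$4,997.11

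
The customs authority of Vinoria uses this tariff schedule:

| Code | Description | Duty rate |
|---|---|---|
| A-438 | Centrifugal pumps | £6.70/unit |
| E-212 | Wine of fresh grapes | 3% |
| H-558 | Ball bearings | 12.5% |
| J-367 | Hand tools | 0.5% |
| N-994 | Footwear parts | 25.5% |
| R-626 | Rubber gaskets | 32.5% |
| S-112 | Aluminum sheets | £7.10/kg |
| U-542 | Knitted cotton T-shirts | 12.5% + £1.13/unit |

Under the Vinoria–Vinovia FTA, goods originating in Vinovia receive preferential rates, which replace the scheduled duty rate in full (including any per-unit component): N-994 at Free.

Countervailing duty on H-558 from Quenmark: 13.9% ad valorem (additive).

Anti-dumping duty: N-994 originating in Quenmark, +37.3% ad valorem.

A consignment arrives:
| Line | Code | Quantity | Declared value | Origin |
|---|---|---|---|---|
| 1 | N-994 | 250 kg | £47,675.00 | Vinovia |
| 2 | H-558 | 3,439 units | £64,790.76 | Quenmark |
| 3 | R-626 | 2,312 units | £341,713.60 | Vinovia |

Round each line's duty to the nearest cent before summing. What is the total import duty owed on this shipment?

Line 1 (N-994, Vinovia, 250 kg, £47,675.00):
Base rate for N-994 is 25.5%.
Origin Vinovia qualifies under the Vinoria–Vinovia agreement and N-994 is covered: preferential rate Free applies instead.
The additional-duty order on N-994 targets Quenmark, not Vinovia; it does not apply.
Duty = £47,675.00 × 0% = £0.00.
Line 2 (H-558, Quenmark, 3,439 units, £64,790.76):
Base rate for H-558 is 12.5%.
Additional duty on H-558 from Quenmark: +13.9%. Applied ad valorem rate: 12.5% + 13.9% = 26.4%.
Duty = £64,790.76 × 26.4% = £17,104.76.
Line 3 (R-626, Vinovia, 2,312 units, £341,713.60):
Base rate for R-626 is 32.5%.
Origin Vinovia is the FTA partner but R-626 is not on the preference list; base rate stands.
Duty = £341,713.60 × 32.5% = £111,056.92.
Total = £0.00 + £17,104.76 + £111,056.92 = £128,161.68.

£128,161.68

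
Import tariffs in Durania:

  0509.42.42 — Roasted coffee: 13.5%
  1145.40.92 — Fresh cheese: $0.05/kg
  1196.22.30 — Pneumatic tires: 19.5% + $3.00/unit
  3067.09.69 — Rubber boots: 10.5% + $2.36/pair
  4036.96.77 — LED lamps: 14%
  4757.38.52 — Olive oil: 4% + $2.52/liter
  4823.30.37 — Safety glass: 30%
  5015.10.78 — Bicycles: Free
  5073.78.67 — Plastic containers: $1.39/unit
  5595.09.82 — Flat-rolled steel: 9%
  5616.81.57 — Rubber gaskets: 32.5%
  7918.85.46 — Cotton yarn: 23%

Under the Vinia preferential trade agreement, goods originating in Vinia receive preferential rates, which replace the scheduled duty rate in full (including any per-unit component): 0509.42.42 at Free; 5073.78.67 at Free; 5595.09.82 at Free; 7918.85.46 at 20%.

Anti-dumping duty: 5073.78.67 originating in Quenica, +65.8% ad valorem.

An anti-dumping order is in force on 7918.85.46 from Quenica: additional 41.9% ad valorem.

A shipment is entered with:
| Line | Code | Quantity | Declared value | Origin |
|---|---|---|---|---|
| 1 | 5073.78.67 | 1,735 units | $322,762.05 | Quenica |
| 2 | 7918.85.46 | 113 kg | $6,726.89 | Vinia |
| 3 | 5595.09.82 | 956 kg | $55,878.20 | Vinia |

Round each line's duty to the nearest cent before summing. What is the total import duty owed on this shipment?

$216,134.46

Line 1 (5073.78.67, Quenica, 1,735 units, $322,762.05):
Base rate for 5073.78.67 is $1.39/unit.
5073.78.67 has an FTA preferential rate, but origin Quenica is not Vinia; base rate stands.
Additional duty on 5073.78.67 from Quenica: +65.8% ad valorem. Applied ad valorem rate = 65.8%.
Duty = $322,762.05 × 65.8% + 1,735 × $1.39 = $214,789.08.
Line 2 (7918.85.46, Vinia, 113 kg, $6,726.89):
Base rate for 7918.85.46 is 23%.
Origin Vinia qualifies under the Durania–Vinia agreement and 7918.85.46 is covered: preferential rate 20% applies instead.
The additional-duty order on 7918.85.46 targets Quenica, not Vinia; it does not apply.
Duty = $6,726.89 × 20% = $1,345.38.
Line 3 (5595.09.82, Vinia, 956 kg, $55,878.20):
Base rate for 5595.09.82 is 9%.
Origin Vinia qualifies under the Durania–Vinia agreement and 5595.09.82 is covered: preferential rate Free applies instead.
Duty = $55,878.20 × 0% = $0.00.
Total = $214,789.08 + $1,345.38 + $0.00 = $216,134.46.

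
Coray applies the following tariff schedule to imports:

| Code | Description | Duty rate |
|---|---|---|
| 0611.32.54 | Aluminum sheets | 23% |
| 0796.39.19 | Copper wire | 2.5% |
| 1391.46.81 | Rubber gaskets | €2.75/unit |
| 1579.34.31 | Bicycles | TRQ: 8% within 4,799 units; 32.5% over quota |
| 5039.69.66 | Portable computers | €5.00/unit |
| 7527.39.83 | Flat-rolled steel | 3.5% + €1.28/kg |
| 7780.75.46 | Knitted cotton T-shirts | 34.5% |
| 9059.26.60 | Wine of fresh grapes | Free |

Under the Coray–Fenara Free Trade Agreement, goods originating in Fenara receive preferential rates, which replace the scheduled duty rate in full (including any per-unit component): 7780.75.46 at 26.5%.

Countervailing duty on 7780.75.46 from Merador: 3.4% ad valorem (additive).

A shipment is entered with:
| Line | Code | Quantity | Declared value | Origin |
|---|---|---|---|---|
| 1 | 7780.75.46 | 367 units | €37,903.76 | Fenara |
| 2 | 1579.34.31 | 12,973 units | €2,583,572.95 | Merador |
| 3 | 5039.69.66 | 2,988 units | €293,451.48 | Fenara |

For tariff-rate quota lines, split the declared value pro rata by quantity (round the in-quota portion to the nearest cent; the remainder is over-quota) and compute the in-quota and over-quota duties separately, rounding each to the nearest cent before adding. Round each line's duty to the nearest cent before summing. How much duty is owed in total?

Line 1 (7780.75.46, Fenara, 367 units, €37,903.76):
Base rate for 7780.75.46 is 34.5%.
Origin Fenara qualifies under the Coray–Fenara agreement and 7780.75.46 is covered: preferential rate 26.5% applies instead.
The additional-duty order on 7780.75.46 targets Merador, not Fenara; it does not apply.
Duty = €37,903.76 × 26.5% = €10,044.50.
Line 2 (1579.34.31, Merador, 12,973 units, €2,583,572.95):
Code 1579.34.31 is under a tariff-rate quota (threshold 4,799 units). In-quota: 4,799 units at 8%; over-quota: 8,174 units at 32.5%.
Pro-rata value split: in-quota = €2,583,572.95 × 4,799/12,973 = €955,720.85; over-quota = €2,583,572.95 − €955,720.85 = €1,627,852.10.
In-quota duty = €955,720.85 × 8% = €76,457.67. Over-quota duty = €1,627,852.10 × 32.5% = €529,051.93.
Line duty = €76,457.67 + €529,051.93 = €605,509.60.
Line 3 (5039.69.66, Fenara, 2,988 units, €293,451.48):
Base rate for 5039.69.66 is €5.00/unit.
Origin Fenara is the FTA partner but 5039.69.66 is not on the preference list; base rate stands.
Duty = 2,988 × €5.00 = €14,940.00.
Total = €10,044.50 + €605,509.60 + €14,940.00 = €630,494.10.

€630,494.10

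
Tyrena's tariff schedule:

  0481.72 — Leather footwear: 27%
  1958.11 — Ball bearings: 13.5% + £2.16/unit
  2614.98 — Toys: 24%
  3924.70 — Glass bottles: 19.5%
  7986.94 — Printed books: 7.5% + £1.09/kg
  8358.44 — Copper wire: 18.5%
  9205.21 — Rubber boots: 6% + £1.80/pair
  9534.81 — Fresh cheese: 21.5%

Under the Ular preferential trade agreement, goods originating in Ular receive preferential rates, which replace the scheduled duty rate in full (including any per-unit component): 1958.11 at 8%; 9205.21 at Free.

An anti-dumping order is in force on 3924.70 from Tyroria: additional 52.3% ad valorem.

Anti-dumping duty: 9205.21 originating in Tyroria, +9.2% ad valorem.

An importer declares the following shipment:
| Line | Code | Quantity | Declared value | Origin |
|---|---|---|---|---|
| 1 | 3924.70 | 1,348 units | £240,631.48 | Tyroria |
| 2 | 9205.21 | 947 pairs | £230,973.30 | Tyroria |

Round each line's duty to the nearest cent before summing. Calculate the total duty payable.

Line 1 (3924.70, Tyroria, 1,348 units, £240,631.48):
Base rate for 3924.70 is 19.5%.
Additional duty on 3924.70 from Tyroria: +52.3%. Applied ad valorem rate: 19.5% + 52.3% = 71.8%.
Duty = £240,631.48 × 71.8% = £172,773.40.
Line 2 (9205.21, Tyroria, 947 pairs, £230,973.30):
Base rate for 9205.21 is 6% + £1.80/pair.
9205.21 has an FTA preferential rate, but origin Tyroria is not Ular; base rate stands.
Additional duty on 9205.21 from Tyroria: +9.2%. Applied ad valorem rate: 6% + 9.2% = 15.2%.
Duty = £230,973.30 × 15.2% + 947 × £1.80 = £36,812.54.
Total = £172,773.40 + £36,812.54 = £209,585.94.

£209,585.94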